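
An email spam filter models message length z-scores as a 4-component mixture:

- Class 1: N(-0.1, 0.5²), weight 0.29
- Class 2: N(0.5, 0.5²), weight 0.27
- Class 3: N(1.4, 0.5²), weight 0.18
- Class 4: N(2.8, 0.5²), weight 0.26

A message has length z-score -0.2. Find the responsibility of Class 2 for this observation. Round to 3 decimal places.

The responsibility of component k is w_k f_k(x) divided by Σ_j w_j f_j(x).
Component likelihoods at x = -0.2:
  L_1 = 0.782085
  L_2 = 0.299455
  L_3 = 0.00476818
  L_4 = 1.21518e-08
Weight by the priors:
  w_1·L_1 = 0.29 × 0.782085 = 0.226805
  w_2·L_2 = 0.27 × 0.299455 = 0.0808528
  w_3·L_3 = 0.18 × 0.00476818 = 0.000858272
  w_4·L_4 = 0.26 × 1.21518e-08 = 3.15946e-09
Denominator: 0.226805 + 0.0808528 + 0.000858272 + 3.15946e-09 = 0.308516
So the posterior for Class 2 is 0.0808528 / 0.308516 ≈ 0.262.

0.262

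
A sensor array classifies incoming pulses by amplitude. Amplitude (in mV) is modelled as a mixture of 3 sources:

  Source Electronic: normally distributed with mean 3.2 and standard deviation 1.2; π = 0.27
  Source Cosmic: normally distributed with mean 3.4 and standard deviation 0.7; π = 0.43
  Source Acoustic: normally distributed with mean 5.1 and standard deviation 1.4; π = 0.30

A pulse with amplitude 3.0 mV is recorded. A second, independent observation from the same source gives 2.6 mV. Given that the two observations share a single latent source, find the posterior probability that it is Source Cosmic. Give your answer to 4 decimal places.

0.6912

P(component k | x) = π_k·f_k(x) / marginal(x), where marginal(x) = Σ_j π_j·f_j(x).
Since both observations come from the same component, the likelihood for component k is f_k(x₁)·f_k(x₂).
  p_Electronic = [(1/(1.2·√(2π)))·exp(−(3.0−3.2)²/(2·1.2²)) = 0.332452·exp(-0.01389) = 0.327866] × [0.293388] = 0.096192
  p_Cosmic = [(1/(0.7·√(2π)))·exp(−(3.0−3.4)²/(2·0.7²)) = 0.569918·exp(-0.16327) = 0.484068] × [0.296614] = 0.143581
  p_Acoustic = [(1/(1.4·√(2π)))·exp(−(3.0−5.1)²/(2·1.4²)) = 0.284959·exp(-1.12500) = 0.0925126] × [0.057856] = 0.0053524
Prior × likelihood for each component:
  π_Electronic·p_Electronic = 0.27 × 0.096192 = 0.0259718
  π_Cosmic·p_Cosmic = 0.43 × 0.143581 = 0.06174
  π_Acoustic·p_Acoustic = 0.30 × 0.0053524 = 0.00160572
Evidence: 0.0259718 + 0.06174 + 0.00160572 = 0.0893175
P(Source Cosmic | x₁, x₂) ≈ 0.6912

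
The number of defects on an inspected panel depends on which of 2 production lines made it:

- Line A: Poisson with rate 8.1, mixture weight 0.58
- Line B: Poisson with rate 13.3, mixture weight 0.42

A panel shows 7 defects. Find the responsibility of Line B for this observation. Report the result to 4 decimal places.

Posterior ∝ prior × likelihood, so P(k | x) ∝ w_k f_k(x); normalise over all components.
Component likelihoods at x = 7 defects:
  f_A = 0.137778
  f_B = 0.0244576
Multiply by the mixture weights:
  w_A·f_A = 0.58 × 0.137778 = 0.0799111
  w_B·f_B = 0.42 × 0.0244576 = 0.0102722
Normaliser: 0.0799111 + 0.0102722 = 0.0901833
Responsibility of Line B: 0.0102722 / 0.0901833 ≈ 0.1139

0.1139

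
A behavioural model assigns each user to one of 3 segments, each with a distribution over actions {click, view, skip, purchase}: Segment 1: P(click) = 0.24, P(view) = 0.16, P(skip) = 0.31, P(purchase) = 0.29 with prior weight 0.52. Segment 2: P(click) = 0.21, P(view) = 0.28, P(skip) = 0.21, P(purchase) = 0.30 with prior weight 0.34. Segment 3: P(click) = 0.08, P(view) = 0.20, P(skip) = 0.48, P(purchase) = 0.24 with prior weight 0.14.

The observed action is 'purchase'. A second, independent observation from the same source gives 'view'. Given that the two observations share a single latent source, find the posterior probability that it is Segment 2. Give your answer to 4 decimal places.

0.4807

Posterior ∝ prior × likelihood, so P(k | x) ∝ w_k f_k(x); normalise over all components.
Since both observations come from the same component, the likelihood for component k is f_k(x₁)·f_k(x₂).
  p_1 = [P(purchase | comp) = 0.29] × [0.16] = 0.0464
  p_2 = [P(purchase | comp) = 0.30] × [0.28] = 0.084
  p_3 = [P(purchase | comp) = 0.24] × [0.2] = 0.048
Multiply by the mixture weights:
  w_1·p_1 = 0.52 × 0.0464 = 0.024128
  w_2·p_2 = 0.34 × 0.084 = 0.02856
  w_3·p_3 = 0.14 × 0.048 = 0.00672
Evidence: 0.024128 + 0.02856 + 0.00672 = 0.059408
Responsibility of Segment 2: 0.02856 / 0.059408 ≈ 0.4807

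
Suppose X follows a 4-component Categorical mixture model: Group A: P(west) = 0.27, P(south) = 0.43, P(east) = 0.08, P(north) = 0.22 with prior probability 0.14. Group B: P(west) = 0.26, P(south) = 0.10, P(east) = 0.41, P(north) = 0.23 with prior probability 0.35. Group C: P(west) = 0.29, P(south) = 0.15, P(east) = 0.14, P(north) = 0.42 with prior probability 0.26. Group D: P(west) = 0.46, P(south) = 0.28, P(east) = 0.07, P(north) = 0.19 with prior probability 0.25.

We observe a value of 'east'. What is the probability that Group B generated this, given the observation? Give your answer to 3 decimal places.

The responsibility of component k is π_k f_k(x) divided by Σ_j π_j f_j(x).
Categorical probabilities:
  p_A = 0.08
  p_B = 0.41
  p_C = 0.14
  p_D = 0.07
Unnormalised posteriors:
  π_A·p_A = 0.14 × 0.08 = 0.0112
  π_B·p_B = 0.35 × 0.41 = 0.1435
  π_C·p_C = 0.26 × 0.14 = 0.0364
  π_D·p_D = 0.25 × 0.07 = 0.0175
Sum: 0.0112 + 0.1435 + 0.0364 + 0.0175 = 0.2086
Responsibility of Group B: 0.1435 / 0.2086 ≈ 0.688

0.688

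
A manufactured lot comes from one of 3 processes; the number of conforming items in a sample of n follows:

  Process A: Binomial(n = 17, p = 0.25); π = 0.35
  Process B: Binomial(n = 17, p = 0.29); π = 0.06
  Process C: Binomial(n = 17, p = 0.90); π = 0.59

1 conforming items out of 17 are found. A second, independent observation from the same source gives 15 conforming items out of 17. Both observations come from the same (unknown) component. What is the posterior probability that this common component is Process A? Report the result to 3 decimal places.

0.593

Apply Bayes' rule: the posterior for each component is proportional to its prior times its likelihood at x.
Since both observations come from the same component, the likelihood for component k is f_k(x₁)·f_k(x₂).
  L_A = [0.042596] × [7.12462e-08] = 3.0348e-09
  L_B = [0.020558] × [5.91596e-07] = 1.2162e-08
  L_C = [1.53e-15] × [0.280012] = 4.28418e-16
Unnormalised posteriors:
  π_A·L_A = 0.35 × 3.0348e-09 = 1.06218e-09
  π_B·L_B = 0.06 × 1.2162e-08 = 7.29722e-10
  π_C·L_C = 0.59 × 4.28418e-16 = 2.52767e-16
Sum: 1.06218e-09 + 7.29722e-10 + 2.52767e-16 = 1.7919e-09
P(Process A | data) ≈ 0.593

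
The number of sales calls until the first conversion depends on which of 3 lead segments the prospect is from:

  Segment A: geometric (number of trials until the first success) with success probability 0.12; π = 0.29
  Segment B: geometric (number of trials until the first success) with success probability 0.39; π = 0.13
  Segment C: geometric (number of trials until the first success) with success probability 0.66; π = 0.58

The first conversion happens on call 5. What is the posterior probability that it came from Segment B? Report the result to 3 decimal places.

Posterior ∝ prior × likelihood, so P(k | x) ∝ P(Z=k) f_k(x); normalise over all components.
Evaluate each component's likelihood at the observed value:
  p_A = 0.12·(1−0.12)^4 = 0.12·0.599695 = 0.0719634
  p_B = 0.39·(1−0.39)^4 = 0.39·0.138458 = 0.0539988
  p_C = 0.66·(1−0.66)^4 = 0.66·0.0133634 = 0.00881982
Unnormalised posteriors:
  P(Z=A)·p_A = 0.29 × 0.0719634 = 0.0208694
  P(Z=B)·p_B = 0.13 × 0.0539988 = 0.00701984
  P(Z=C)·p_C = 0.58 × 0.00881982 = 0.00511549
Evidence: 0.0208694 + 0.00701984 + 0.00511549 = 0.0330047
P(Segment B | 5) ≈ 0.213

0.213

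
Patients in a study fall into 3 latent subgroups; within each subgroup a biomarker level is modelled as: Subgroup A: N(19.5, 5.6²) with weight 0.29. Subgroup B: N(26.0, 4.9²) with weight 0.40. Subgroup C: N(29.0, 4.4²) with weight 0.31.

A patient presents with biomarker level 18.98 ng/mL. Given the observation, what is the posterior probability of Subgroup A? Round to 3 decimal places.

P(component k | x) = P(Z=k)·f_k(x) / marginal(x), where marginal(x) = Σ_j P(Z=j)·f_j(x).
Component likelihoods at x = 18.98 ng/mL:
  f_A = (1/(5.6·√(2π)))·exp(−(18.98−19.5)²/(2·5.6²)) = 0.071240·exp(-0.00431) = 0.0709332
  f_B = (1/(4.9·√(2π)))·exp(−(18.98−26.0)²/(2·4.9²)) = 0.081417·exp(-1.02625) = 0.0291756
  f_C = (1/(4.4·√(2π)))·exp(−(18.98−29.0)²/(2·4.4²)) = 0.090669·exp(-2.59299) = 0.00678169
Multiply by the mixture weights:
  P(Z=A)·f_A = 0.29 × 0.0709332 = 0.0205706
  P(Z=B)·f_B = 0.40 × 0.0291756 = 0.0116703
  P(Z=C)·f_C = 0.31 × 0.00678169 = 0.00210232
Marginal: 0.0205706 + 0.0116703 + 0.00210232 = 0.0343432
Responsibility of Subgroup A: 0.0205706 / 0.0343432 ≈ 0.599

0.599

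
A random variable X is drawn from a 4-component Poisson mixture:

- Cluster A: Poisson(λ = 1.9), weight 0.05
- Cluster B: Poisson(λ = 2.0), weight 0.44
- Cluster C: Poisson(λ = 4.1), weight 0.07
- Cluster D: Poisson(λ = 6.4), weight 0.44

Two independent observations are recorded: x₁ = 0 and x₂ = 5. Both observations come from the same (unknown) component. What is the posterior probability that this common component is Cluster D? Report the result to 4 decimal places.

0.0406

By Bayes' theorem, P(k | x) = π_k f_k(x) / Σ_j π_j f_j(x).
Since both observations come from the same component, the likelihood for component k is f_k(x₁)·f_k(x₂).
  L_A = [0.149569] × [0.0308622] = 0.00461602
  L_B = [0.135335] × [0.0360894] = 0.00488417
  L_C = [0.0165727] × [0.160004] = 0.00265169
  L_D = [0.00166156] × [0.148674] = 0.00024703
Unnormalised posteriors:
  π_A·L_A = 0.05 × 0.00461602 = 0.000230801
  π_B·L_B = 0.44 × 0.00488417 = 0.00214903
  π_C·L_C = 0.07 × 0.00265169 = 0.000185619
  π_D·L_D = 0.44 × 0.00024703 = 0.000108693
Normaliser: 0.000230801 + 0.00214903 + 0.000185619 + 0.000108693 = 0.00267415
P(Cluster D | x₁, x₂) ≈ 0.0406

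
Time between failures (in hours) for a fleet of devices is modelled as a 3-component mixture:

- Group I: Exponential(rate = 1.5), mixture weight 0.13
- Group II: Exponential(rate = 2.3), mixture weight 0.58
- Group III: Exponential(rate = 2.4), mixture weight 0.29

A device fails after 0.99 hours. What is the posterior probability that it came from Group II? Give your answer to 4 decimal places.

Apply Bayes' rule: the posterior for each component is proportional to its prior times its likelihood at x.
Exponential densities:
  p_I = 1.5·e^(−1.5·0.99) = 1.5·e^(−1.4850) = 0.339754
  p_II = 2.3·e^(−2.3·0.99) = 2.3·e^(−2.2770) = 0.23596
  p_III = 2.4·e^(−2.4·0.99) = 2.4·e^(−2.3760) = 0.223012
Multiply by the mixture weights:
  π_I·p_I = 0.13 × 0.339754 = 0.044168
  π_II·p_II = 0.58 × 0.23596 = 0.136857
  π_III·p_III = 0.29 × 0.223012 = 0.0646734
Denominator: 0.044168 + 0.136857 + 0.0646734 = 0.245698
P(Group II | data) = 0.136857 / 0.245698 ≈ 0.5570

0.5570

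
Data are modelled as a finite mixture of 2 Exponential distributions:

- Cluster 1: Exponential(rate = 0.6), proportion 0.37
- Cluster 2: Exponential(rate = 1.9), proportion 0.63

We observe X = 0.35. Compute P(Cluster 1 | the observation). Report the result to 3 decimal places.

The responsibility of component k is π_k f_k(x) divided by Σ_j π_j f_j(x).
Exponential densities:
  p_1 = 0.486351
  p_2 = 0.97712
Multiply by the mixture weights:
  π_1·p_1 = 0.37 × 0.486351 = 0.17995
  π_2·p_2 = 0.63 × 0.97712 = 0.615585
Evidence: 0.17995 + 0.615585 = 0.795535
P(Cluster 1 | data) = 0.17995 / 0.795535 ≈ 0.226

0.226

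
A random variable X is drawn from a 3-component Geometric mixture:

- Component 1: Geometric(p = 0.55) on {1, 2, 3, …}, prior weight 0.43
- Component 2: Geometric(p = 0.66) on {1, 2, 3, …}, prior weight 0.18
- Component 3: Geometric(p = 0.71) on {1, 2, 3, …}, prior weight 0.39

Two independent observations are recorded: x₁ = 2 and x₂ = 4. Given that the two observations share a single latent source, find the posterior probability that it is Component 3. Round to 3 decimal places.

The responsibility of component k is π_k f_k(x) divided by Σ_j π_j f_j(x).
Since both observations come from the same component, the likelihood for component k is f_k(x₁)·f_k(x₂).
  L_1 = [0.55·(1−0.55)^1 = 0.55·0.45 = 0.2475] × [0.0501187] = 0.0124044
  L_2 = [0.66·(1−0.66)^1 = 0.66·0.34 = 0.2244] × [0.0259406] = 0.00582108
  L_3 = [0.71·(1−0.71)^1 = 0.71·0.29 = 0.2059] × [0.0173162] = 0.0035654
Prior × likelihood for each component:
  π_1·L_1 = 0.43 × 0.0124044 = 0.00533389
  π_2·L_2 = 0.18 × 0.00582108 = 0.00104779
  π_3·L_3 = 0.39 × 0.0035654 = 0.00139051
Marginal: 0.00533389 + 0.00104779 + 0.00139051 = 0.00777219
P(Component 3 | x) ≈ 0.179

0.179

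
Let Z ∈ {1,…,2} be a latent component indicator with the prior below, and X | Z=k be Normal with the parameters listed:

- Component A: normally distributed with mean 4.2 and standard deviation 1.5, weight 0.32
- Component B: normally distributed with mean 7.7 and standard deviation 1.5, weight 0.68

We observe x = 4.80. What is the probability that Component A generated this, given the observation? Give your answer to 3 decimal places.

By Bayes' theorem, P(k | x) = π_k f_k(x) / Σ_j π_j f_j(x).
Component likelihoods at x = 4.80:
  L_A = 0.245513
  L_B = 0.0410365
Multiply by the mixture weights:
  π_A·L_A = 0.32 × 0.245513 = 0.0785643
  π_B·L_B = 0.68 × 0.0410365 = 0.0279048
Denominator: 0.0785643 + 0.0279048 = 0.106469
Responsibility of Component A: 0.0785643 / 0.106469 ≈ 0.738

0.738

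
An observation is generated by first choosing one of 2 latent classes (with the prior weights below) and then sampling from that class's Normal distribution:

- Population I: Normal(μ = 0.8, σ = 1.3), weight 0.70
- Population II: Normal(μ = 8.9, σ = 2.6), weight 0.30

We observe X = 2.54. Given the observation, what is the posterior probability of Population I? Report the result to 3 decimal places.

0.974

Posterior ∝ prior × likelihood, so P(k | x) ∝ π_k f_k(x); normalise over all components.
Component likelihoods at x = 2.54:
  p_I = (1/(1.3·√(2π)))·exp(−(2.54−0.8)²/(2·1.3²)) = 0.306879·exp(-0.89574) = 0.1253
  p_II = (1/(2.6·√(2π)))·exp(−(2.54−8.9)²/(2·2.6²)) = 0.153439·exp(-2.99183) = 0.00770193
Weight by the priors:
  π_I·p_I = 0.70 × 0.1253 = 0.0877102
  π_II·p_II = 0.30 × 0.00770193 = 0.00231058
Normaliser: 0.0877102 + 0.00231058 = 0.0900208
Responsibility of Population I: 0.0877102 / 0.0900208 ≈ 0.974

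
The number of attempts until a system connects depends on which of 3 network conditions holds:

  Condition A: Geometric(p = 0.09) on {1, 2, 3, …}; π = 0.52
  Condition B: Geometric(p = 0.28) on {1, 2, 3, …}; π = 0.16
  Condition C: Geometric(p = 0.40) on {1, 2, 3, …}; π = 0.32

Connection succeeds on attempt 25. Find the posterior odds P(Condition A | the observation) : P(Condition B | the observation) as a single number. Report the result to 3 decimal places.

The posterior odds equal the prior odds times the likelihood ratio: (P(Z=i)/P(Z=j))·(f_i(x)/f_j(x)).
Component likelihoods at x = 25:
  L_A = 0.09·(1−0.09)^24 = 0.09·0.10399 = 0.00935914
  L_B = 0.28·(1−0.28)^24 = 0.28·0.000376686 = 0.000105472
  L_C = 0.40·(1−0.40)^24 = 0.40·4.73838e-06 = 1.89535e-06
0.00486675 / 1.68755e-05 ≈ 288.391

288.391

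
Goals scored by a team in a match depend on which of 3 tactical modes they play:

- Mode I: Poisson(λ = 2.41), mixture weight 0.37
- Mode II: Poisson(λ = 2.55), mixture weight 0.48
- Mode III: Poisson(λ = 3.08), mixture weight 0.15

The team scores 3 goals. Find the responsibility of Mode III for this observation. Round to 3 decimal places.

P(component k | x) = π_k·f_k(x) / marginal(x), where marginal(x) = Σ_j π_j·f_j(x).
Evaluate each component's likelihood at the observed value:
  f_I = e^(−2.41)·2.41^3/3! = 0.209532
  f_II = e^(−2.55)·2.55^3/3! = 0.215784
  f_III = e^(−3.08)·3.08^3/3! = 0.223807
Weight by the priors:
  π_I·f_I = 0.37 × 0.209532 = 0.0775268
  π_II·f_II = 0.48 × 0.215784 = 0.103576
  π_III·f_III = 0.15 × 0.223807 = 0.0335711
Evidence: 0.0775268 + 0.103576 + 0.0335711 = 0.214674
P(Mode III | the observation) = 0.0335711 / 0.214674 ≈ 0.156

0.156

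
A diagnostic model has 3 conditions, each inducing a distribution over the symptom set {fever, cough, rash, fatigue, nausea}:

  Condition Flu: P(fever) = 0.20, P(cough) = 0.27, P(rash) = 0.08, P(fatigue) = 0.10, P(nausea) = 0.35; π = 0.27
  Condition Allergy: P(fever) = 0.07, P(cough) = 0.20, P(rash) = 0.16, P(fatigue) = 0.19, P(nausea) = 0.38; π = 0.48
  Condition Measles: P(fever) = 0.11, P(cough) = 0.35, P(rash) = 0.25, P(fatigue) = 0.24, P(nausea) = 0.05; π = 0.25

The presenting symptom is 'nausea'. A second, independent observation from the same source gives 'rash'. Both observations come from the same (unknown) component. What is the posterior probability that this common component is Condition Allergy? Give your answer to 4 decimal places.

0.7320

P(component k | x) = π_k·f_k(x) / marginal(x), where marginal(x) = Σ_j π_j·f_j(x).
Since both observations come from the same component, the likelihood for component k is f_k(x₁)·f_k(x₂).
  f_Flu = [P(nausea | comp) = 0.35] × [0.08] = 0.028
  f_Allergy = [P(nausea | comp) = 0.38] × [0.16] = 0.0608
  f_Measles = [P(nausea | comp) = 0.05] × [0.25] = 0.0125
Weight by the priors:
  π_Flu·f_Flu = 0.27 × 0.028 = 0.00756
  π_Allergy·f_Allergy = 0.48 × 0.0608 = 0.029184
  π_Measles·f_Measles = 0.25 × 0.0125 = 0.003125
Sum: 0.00756 + 0.029184 + 0.003125 = 0.039869
P(Condition Allergy | data) ≈ 0.7320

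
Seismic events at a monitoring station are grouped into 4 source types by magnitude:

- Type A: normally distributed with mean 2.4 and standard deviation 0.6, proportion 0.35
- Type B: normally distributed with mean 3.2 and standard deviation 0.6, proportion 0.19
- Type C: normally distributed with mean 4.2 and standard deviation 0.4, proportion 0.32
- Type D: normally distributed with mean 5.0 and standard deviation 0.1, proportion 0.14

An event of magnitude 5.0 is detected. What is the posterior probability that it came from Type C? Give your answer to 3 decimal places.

Posterior ∝ prior × likelihood, so P(k | x) ∝ P(Z=k) f_k(x); normalise over all components.
Evaluate each component's likelihood at the observed value:
  L_A = (1/(0.6·√(2π)))·exp(−(5.0−2.4)²/(2·0.6²)) = 0.664904·exp(-9.38889) = 5.56181e-05
  L_B = (1/(0.6·√(2π)))·exp(−(5.0−3.2)²/(2·0.6²)) = 0.664904·exp(-4.50000) = 0.00738641
  L_C = (1/(0.4·√(2π)))·exp(−(5.0−4.2)²/(2·0.4²)) = 0.997356·exp(-2.00000) = 0.134977
  L_D = (1/(0.1·√(2π)))·exp(−(5.0−5.0)²/(2·0.1²)) = 3.989423·exp(-0.00000) = 3.98942
Multiply by the mixture weights:
  P(Z=A)·L_A = 0.35 × 5.56181e-05 = 1.94663e-05
  P(Z=B)·L_B = 0.19 × 0.00738641 = 0.00140342
  P(Z=C)·L_C = 0.32 × 0.134977 = 0.0431928
  P(Z=D)·L_D = 0.14 × 3.98942 = 0.558519
Denominator: 1.94663e-05 + 0.00140342 + 0.0431928 + 0.558519 = 0.603135
P(Type C | x) ≈ 0.072

0.072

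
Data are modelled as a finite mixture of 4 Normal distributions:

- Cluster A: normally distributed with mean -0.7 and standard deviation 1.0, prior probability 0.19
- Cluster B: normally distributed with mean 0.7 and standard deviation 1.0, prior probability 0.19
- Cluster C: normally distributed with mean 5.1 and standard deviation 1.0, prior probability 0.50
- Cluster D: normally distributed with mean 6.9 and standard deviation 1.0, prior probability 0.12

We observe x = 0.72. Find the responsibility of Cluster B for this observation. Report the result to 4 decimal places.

By Bayes' theorem, P(k | x) = P(Z=k) f_k(x) / Σ_j P(Z=j) f_j(x).
Normal densities:
  f_A = (1/(1.0·√(2π)))·exp(−(0.72−-0.7)²/(2·1.0²)) = 0.398942·exp(-1.00820) = 0.145564
  f_B = (1/(1.0·√(2π)))·exp(−(0.72−0.7)²/(2·1.0²)) = 0.398942·exp(-0.00020) = 0.398862
  f_C = (1/(1.0·√(2π)))·exp(−(0.72−5.1)²/(2·1.0²)) = 0.398942·exp(-9.59220) = 2.72314e-05
  f_D = (1/(1.0·√(2π)))·exp(−(0.72−6.9)²/(2·1.0²)) = 0.398942·exp(-19.09620) = 2.03019e-09
Unnormalised posteriors:
  P(Z=A)·f_A = 0.19 × 0.145564 = 0.0276572
  P(Z=B)·f_B = 0.19 × 0.398862 = 0.0757839
  P(Z=C)·f_C = 0.50 × 2.72314e-05 = 1.36157e-05
  P(Z=D)·f_D = 0.12 × 2.03019e-09 = 2.43622e-10
Evidence: 0.0276572 + 0.0757839 + 1.36157e-05 + 2.43622e-10 = 0.103455
P(Cluster B | 0.72) = 0.0757839 / 0.103455 ≈ 0.7325

0.7325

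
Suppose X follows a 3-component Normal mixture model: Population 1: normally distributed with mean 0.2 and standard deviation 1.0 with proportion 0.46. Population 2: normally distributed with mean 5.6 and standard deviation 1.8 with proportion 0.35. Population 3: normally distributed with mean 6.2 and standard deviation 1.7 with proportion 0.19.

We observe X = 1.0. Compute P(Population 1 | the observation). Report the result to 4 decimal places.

0.9753

P(component k | x) = w_k·f_k(x) / marginal(x), where marginal(x) = Σ_j w_j·f_j(x).
Evaluate each component's likelihood at the observed value:
  f_1 = 0.289692
  f_2 = 0.00846211
  f_3 = 0.00218145
Weight by the priors:
  w_1·f_1 = 0.46 × 0.289692 = 0.133258
  w_2·f_2 = 0.35 × 0.00846211 = 0.00296174
  w_3·f_3 = 0.19 × 0.00218145 = 0.000414475
Marginal: 0.133258 + 0.00296174 + 0.000414475 = 0.136634
P(Population 1 | the observation) = 0.133258 / 0.136634 ≈ 0.9753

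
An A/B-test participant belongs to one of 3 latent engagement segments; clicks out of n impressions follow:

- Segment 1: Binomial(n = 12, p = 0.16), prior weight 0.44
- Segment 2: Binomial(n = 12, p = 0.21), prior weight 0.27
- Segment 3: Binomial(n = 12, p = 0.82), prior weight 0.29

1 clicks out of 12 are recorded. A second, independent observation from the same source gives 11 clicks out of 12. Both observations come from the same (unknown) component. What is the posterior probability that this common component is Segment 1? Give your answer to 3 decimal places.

P(component k | x) = P(Z=k)·f_k(x) / marginal(x), where marginal(x) = Σ_j P(Z=j)·f_j(x).
Since both observations come from the same component, the likelihood for component k is f_k(x₁)·f_k(x₂).
  L_1 = [0.282081] × [1.77329e-08] = 5.00212e-09
  L_2 = [0.188494] × [3.32063e-07] = 6.2592e-08
  L_3 = [6.32401e-08] × [0.243448] = 1.53957e-08
Unnormalised posteriors:
  P(Z=1)·L_1 = 0.44 × 5.00212e-09 = 2.20093e-09
  P(Z=2)·L_2 = 0.27 × 6.2592e-08 = 1.68999e-08
  P(Z=3)·L_3 = 0.29 × 1.53957e-08 = 4.46475e-09
Evidence: 2.20093e-09 + 1.68999e-08 + 4.46475e-09 = 2.35655e-08
P(Segment 1 | x) ≈ 0.093

0.093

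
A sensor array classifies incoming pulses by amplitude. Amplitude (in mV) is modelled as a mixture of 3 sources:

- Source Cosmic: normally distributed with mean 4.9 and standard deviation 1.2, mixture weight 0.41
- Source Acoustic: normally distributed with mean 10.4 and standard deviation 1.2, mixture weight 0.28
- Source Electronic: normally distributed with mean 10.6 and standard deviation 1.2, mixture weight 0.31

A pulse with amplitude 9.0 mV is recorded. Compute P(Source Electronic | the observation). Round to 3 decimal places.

0.471

The responsibility of component k is P(Z=k) f_k(x) divided by Σ_j P(Z=j) f_j(x).
Normal densities:
  L_Cosmic = (1/(1.2·√(2π)))·exp(−(9.0−4.9)²/(2·1.2²)) = 0.332452·exp(-5.83681) = 0.000970144
  L_Acoustic = (1/(1.2·√(2π)))·exp(−(9.0−10.4)²/(2·1.2²)) = 0.332452·exp(-0.68056) = 0.168332
  L_Electronic = (1/(1.2·√(2π)))·exp(−(9.0−10.6)²/(2·1.2²)) = 0.332452·exp(-0.88889) = 0.136675
Prior × likelihood for each component:
  P(Z=Cosmic)·L_Cosmic = 0.41 × 0.000970144 = 0.000397759
  P(Z=Acoustic)·L_Acoustic = 0.28 × 0.168332 = 0.047133
  P(Z=Electronic)·L_Electronic = 0.31 × 0.136675 = 0.0423693
Evidence: 0.000397759 + 0.047133 + 0.0423693 = 0.0899001
P(Source Electronic | data) = 0.0423693 / 0.0899001 ≈ 0.471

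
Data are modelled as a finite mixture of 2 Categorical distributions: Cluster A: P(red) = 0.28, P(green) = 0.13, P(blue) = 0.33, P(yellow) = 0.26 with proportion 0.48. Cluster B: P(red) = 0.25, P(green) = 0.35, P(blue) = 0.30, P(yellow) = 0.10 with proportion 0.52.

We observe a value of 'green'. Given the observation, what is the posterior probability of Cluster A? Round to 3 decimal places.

By Bayes' theorem, P(k | x) = w_k f_k(x) / Σ_j w_j f_j(x).
Component likelihoods at x = 'green':
  L_A = P(green | comp) = 0.13
  L_B = P(green | comp) = 0.35
Unnormalised posteriors:
  w_A·L_A = 0.48 × 0.13 = 0.0624
  w_B·L_B = 0.52 × 0.35 = 0.182
Sum: 0.0624 + 0.182 = 0.2444
So the posterior for Cluster A is 0.0624 / 0.2444 ≈ 0.255.

0.255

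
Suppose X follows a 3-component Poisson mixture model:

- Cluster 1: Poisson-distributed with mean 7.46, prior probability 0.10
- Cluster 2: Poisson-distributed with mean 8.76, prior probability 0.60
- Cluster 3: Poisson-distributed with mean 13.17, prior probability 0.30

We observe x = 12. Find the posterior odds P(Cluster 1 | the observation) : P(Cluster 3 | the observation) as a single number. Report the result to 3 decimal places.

0.110

Posterior odds = (π_i f_i(x)) / (π_j f_j(x)); the normalising sum cancels.
Poisson probabilities:
  f_1 = 0.035702
  f_2 = 0.0668794
  f_3 = 0.108401
0.0035702 / 0.0325204 ≈ 0.110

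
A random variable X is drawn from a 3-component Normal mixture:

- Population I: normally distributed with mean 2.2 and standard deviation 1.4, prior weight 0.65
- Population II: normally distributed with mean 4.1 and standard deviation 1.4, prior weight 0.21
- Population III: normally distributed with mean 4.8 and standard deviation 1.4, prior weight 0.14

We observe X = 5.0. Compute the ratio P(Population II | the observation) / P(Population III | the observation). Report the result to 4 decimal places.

Posterior odds = (P(Z=i) f_i(x)) / (P(Z=j) f_j(x)); the normalising sum cancels.
Component likelihoods at x = 5.0:
  L_I = 0.038565
  L_II = 0.231762
  L_III = 0.282066
0.0486701 / 0.0394892 ≈ 1.2325

1.2325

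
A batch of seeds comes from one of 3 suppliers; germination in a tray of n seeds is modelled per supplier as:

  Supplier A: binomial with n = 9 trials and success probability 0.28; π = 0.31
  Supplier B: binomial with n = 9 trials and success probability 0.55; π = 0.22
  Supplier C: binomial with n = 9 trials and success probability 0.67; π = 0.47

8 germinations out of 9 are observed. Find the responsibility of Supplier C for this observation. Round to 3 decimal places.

0.883

Apply Bayes' rule: the posterior for each component is proportional to its prior times its likelihood at x.
Binomial probabilities:
  p_A = C(9,8)·0.28^8·0.72^1 = 9·3.77802e-05·0.72 = 0.000244816
  p_B = C(9,8)·0.55^8·0.45^1 = 9·0.00837339·0.45 = 0.0339122
  p_C = C(9,8)·0.67^8·0.33^1 = 9·0.0406068·0.33 = 0.120602
Prior × likelihood for each component:
  π_A·p_A = 0.31 × 0.000244816 = 7.58929e-05
  π_B·p_B = 0.22 × 0.0339122 = 0.00746069
  π_C·p_C = 0.47 × 0.120602 = 0.056683
Evidence: 7.58929e-05 + 0.00746069 + 0.056683 = 0.0642196
P(Supplier C | 8 germinations out of 9) = 0.056683 / 0.0642196 ≈ 0.883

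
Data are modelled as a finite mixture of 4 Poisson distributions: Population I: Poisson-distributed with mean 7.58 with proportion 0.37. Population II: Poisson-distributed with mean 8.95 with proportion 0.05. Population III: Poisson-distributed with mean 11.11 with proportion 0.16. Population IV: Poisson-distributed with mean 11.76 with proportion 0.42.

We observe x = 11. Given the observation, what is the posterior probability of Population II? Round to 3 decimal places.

P(component k | x) = P(Z=k)·f_k(x) / marginal(x), where marginal(x) = Σ_j P(Z=j)·f_j(x).
Component likelihoods at x = 11:
  f_I = e^(−7.58)·7.58^11/11! = 0.060709
  f_II = e^(−8.95)·8.95^11/11! = 0.0959317
  f_III = e^(−11.11)·11.11^11/11! = 0.119313
  f_IV = e^(−11.76)·11.76^11/11! = 0.116418
Multiply by the mixture weights:
  P(Z=I)·f_I = 0.37 × 0.060709 = 0.0224623
  P(Z=II)·f_II = 0.05 × 0.0959317 = 0.00479658
  P(Z=III)·f_III = 0.16 × 0.119313 = 0.0190901
  P(Z=IV)·f_IV = 0.42 × 0.116418 = 0.0488957
Marginal: 0.0224623 + 0.00479658 + 0.0190901 + 0.0488957 = 0.0952447
P(Population II | 11) ≈ 0.050

0.050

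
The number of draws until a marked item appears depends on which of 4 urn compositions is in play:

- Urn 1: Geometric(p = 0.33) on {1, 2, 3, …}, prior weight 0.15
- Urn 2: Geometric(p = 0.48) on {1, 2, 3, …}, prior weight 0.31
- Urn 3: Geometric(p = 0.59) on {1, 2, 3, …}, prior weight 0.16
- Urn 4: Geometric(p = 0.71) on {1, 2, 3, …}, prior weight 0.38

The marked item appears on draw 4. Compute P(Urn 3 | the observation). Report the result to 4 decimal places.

Posterior ∝ prior × likelihood, so P(k | x) ∝ π_k f_k(x); normalise over all components.
Evaluate each component's likelihood at the observed value:
  f_1 = 0.0992518
  f_2 = 0.0674918
  f_3 = 0.0406634
  f_4 = 0.0173162
Unnormalised posteriors:
  π_1·f_1 = 0.15 × 0.0992518 = 0.0148878
  π_2·f_2 = 0.31 × 0.0674918 = 0.0209225
  π_3·f_3 = 0.16 × 0.0406634 = 0.00650614
  π_4·f_4 = 0.38 × 0.0173162 = 0.00658015
Normaliser: 0.0148878 + 0.0209225 + 0.00650614 + 0.00658015 = 0.0488965
P(Urn 3 | data) ≈ 0.1331

0.1331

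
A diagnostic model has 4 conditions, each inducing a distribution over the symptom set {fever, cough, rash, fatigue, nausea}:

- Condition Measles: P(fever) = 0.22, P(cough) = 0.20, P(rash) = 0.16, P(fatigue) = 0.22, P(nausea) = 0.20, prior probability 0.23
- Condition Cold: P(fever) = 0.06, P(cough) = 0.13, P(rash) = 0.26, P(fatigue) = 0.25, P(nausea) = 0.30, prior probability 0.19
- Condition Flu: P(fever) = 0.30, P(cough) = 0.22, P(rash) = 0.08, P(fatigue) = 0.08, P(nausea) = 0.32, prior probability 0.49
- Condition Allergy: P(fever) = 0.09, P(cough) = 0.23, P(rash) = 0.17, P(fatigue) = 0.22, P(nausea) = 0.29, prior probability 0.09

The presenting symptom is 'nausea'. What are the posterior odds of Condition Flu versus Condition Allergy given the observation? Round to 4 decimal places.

6.0077

Posterior odds = (P(Z=i) f_i(x)) / (P(Z=j) f_j(x)); the normalising sum cancels.
Categorical probabilities:
  p_Measles = 0.2
  p_Cold = 0.3
  p_Flu = 0.32
  p_Allergy = 0.29
0.1568 / 0.0261 ≈ 6.0077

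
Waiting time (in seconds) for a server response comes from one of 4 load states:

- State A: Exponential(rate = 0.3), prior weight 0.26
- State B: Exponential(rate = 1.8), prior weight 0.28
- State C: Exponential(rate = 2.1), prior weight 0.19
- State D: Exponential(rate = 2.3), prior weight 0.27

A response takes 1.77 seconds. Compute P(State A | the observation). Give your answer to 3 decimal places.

0.527

By Bayes' theorem, P(k | x) = π_k f_k(x) / Σ_j π_j f_j(x).
Exponential densities:
  p_A = 0.3·e^(−0.3·1.77) = 0.3·e^(−0.5310) = 0.176405
  p_B = 1.8·e^(−1.8·1.77) = 1.8·e^(−3.1860) = 0.0744064
  p_C = 2.1·e^(−2.1·1.77) = 2.1·e^(−3.7170) = 0.0510442
  p_D = 2.3·e^(−2.3·1.77) = 2.3·e^(−4.0710) = 0.0392387
Weight by the priors:
  π_A·p_A = 0.26 × 0.176405 = 0.0458653
  π_B·p_B = 0.28 × 0.0744064 = 0.0208338
  π_C·p_C = 0.19 × 0.0510442 = 0.0096984
  π_D·p_D = 0.27 × 0.0392387 = 0.0105945
Evidence: 0.0458653 + 0.0208338 + 0.0096984 + 0.0105945 = 0.086992
P(State A | data) = 0.0458653 / 0.086992 ≈ 0.527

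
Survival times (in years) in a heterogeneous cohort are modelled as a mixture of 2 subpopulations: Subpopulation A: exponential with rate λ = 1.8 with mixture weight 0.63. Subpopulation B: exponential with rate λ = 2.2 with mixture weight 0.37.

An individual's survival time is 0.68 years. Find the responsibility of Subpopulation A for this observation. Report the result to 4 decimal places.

Posterior ∝ prior × likelihood, so P(k | x) ∝ P(Z=k) f_k(x); normalise over all components.
Exponential densities:
  f_A = 1.8·e^(−1.8·0.68) = 1.8·e^(−1.2240) = 0.529293
  f_B = 2.2·e^(−2.2·0.68) = 2.2·e^(−1.4960) = 0.492854
Prior × likelihood for each component:
  P(Z=A)·f_A = 0.63 × 0.529293 = 0.333455
  P(Z=B)·f_B = 0.37 × 0.492854 = 0.182356
Evidence: 0.333455 + 0.182356 = 0.51581
So the posterior for Subpopulation A is 0.333455 / 0.51581 ≈ 0.6465.

0.6465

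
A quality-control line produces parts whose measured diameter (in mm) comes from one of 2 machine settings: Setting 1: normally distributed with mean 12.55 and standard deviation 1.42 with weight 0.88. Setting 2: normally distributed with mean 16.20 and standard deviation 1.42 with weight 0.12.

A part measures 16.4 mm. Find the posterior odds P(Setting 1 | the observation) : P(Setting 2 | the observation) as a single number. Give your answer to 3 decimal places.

Posterior odds = (π_i f_i(x)) / (π_j f_j(x)); the normalising sum cancels.
Evaluate each component's likelihood at the observed value:
  f_1 = 0.00711834
  f_2 = 0.278172
Odds = (0.88/0.12) × (0.00711834/0.278172) = 7.33333 × 0.0255896 ≈ 0.188

0.188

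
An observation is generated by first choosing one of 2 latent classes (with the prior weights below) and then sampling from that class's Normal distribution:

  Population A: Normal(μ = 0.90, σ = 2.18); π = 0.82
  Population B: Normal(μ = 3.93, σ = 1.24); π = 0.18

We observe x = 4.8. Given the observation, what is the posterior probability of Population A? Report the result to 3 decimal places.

Apply Bayes' rule: the posterior for each component is proportional to its prior times its likelihood at x.
Normal densities:
  L_A = 0.0369383
  L_B = 0.251533
Unnormalised posteriors:
  π_A·L_A = 0.82 × 0.0369383 = 0.0302894
  π_B·L_B = 0.18 × 0.251533 = 0.045276
Marginal: 0.0302894 + 0.045276 = 0.0755653
Responsibility of Population A: 0.0302894 / 0.0755653 ≈ 0.401

0.401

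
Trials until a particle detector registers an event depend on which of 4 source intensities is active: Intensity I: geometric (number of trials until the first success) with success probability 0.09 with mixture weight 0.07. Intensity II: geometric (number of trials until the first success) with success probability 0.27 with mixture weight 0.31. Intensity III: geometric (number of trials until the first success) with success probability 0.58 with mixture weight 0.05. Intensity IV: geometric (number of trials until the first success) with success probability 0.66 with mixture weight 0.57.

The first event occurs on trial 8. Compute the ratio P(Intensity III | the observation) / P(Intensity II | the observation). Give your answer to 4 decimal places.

Only the two components matter; the odds are (π_i f_i(x)) / (π_j f_j(x)).
Evaluate each component's likelihood at the observed value:
  f_I = 0.0465085
  f_II = 0.029828
  f_III = 0.00133713
  f_IV = 0.000346654
6.68564e-05 / 0.00924667 ≈ 0.0072

0.0072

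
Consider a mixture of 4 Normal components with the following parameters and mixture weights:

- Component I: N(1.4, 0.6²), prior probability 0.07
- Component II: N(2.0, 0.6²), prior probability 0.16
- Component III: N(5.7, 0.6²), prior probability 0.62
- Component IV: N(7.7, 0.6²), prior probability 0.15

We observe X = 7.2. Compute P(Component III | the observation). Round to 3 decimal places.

Apply Bayes' rule: the posterior for each component is proportional to its prior times its likelihood at x.
Evaluate each component's likelihood at the observed value:
  p_I = (1/(0.6·√(2π)))·exp(−(7.2−1.4)²/(2·0.6²)) = 0.664904·exp(-46.72222) = 3.4006e-21
  p_II = (1/(0.6·√(2π)))·exp(−(7.2−2.0)²/(2·0.6²)) = 0.664904·exp(-37.55556) = 3.25528e-17
  p_III = (1/(0.6·√(2π)))·exp(−(7.2−5.7)²/(2·0.6²)) = 0.664904·exp(-3.12500) = 0.0292138
  p_IV = (1/(0.6·√(2π)))·exp(−(7.2−7.7)²/(2·0.6²)) = 0.664904·exp(-0.34722) = 0.469853
Prior × likelihood for each component:
  π_I·p_I = 0.07 × 3.4006e-21 = 2.38042e-22
  π_II·p_II = 0.16 × 3.25528e-17 = 5.20845e-18
  π_III·p_III = 0.62 × 0.0292138 = 0.0181126
  π_IV·p_IV = 0.15 × 0.469853 = 0.070478
Marginal: 2.38042e-22 + 5.20845e-18 + 0.0181126 + 0.070478 = 0.0885905
P(Component III | data) ≈ 0.204

0.204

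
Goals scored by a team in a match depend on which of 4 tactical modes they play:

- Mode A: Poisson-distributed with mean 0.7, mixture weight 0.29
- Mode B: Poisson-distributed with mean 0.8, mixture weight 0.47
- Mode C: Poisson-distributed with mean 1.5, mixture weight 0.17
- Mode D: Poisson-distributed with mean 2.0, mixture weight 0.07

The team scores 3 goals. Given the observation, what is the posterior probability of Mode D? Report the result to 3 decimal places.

Posterior ∝ prior × likelihood, so P(k | x) ∝ P(Z=k) f_k(x); normalise over all components.
Poisson probabilities:
  f_A = e^(−0.7)·0.7^3/3! = 0.0283881
  f_B = e^(−0.8)·0.8^3/3! = 0.0383427
  f_C = e^(−1.5)·1.5^3/3! = 0.125511
  f_D = e^(−2.0)·2.0^3/3! = 0.180447
Multiply by the mixture weights:
  P(Z=A)·f_A = 0.29 × 0.0283881 = 0.00823256
  P(Z=B)·f_B = 0.47 × 0.0383427 = 0.0180211
  P(Z=C)·f_C = 0.17 × 0.125511 = 0.0213368
  P(Z=D)·f_D = 0.07 × 0.180447 = 0.0126313
Sum: 0.00823256 + 0.0180211 + 0.0213368 + 0.0126313 = 0.0602218
So the posterior for Mode D is 0.0126313 / 0.0602218 ≈ 0.210.

0.210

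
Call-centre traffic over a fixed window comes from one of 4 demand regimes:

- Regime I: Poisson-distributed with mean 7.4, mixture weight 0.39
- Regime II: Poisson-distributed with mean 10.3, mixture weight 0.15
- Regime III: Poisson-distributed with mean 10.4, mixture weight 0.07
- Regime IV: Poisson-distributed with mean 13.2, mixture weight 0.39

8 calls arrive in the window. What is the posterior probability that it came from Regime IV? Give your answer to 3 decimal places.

By Bayes' theorem, P(k | x) = π_k f_k(x) / Σ_j π_j f_j(x).
Component likelihoods at x = 8 calls:
  f_I = e^(−7.4)·7.4^8/8! = 0.136318
  f_II = e^(−10.3)·10.3^8/8! = 0.105668
  f_III = e^(−10.4)·10.4^8/8! = 0.103296
  f_IV = e^(−13.2)·13.2^8/8! = 0.0423042
Unnormalised posteriors:
  π_I·f_I = 0.39 × 0.136318 = 0.0531641
  π_II·f_II = 0.15 × 0.105668 = 0.0158502
  π_III·f_III = 0.07 × 0.103296 = 0.00723072
  π_IV·f_IV = 0.39 × 0.0423042 = 0.0164986
Evidence: 0.0531641 + 0.0158502 + 0.00723072 + 0.0164986 = 0.0927437
Responsibility of Regime IV: 0.0164986 / 0.0927437 ≈ 0.178

0.178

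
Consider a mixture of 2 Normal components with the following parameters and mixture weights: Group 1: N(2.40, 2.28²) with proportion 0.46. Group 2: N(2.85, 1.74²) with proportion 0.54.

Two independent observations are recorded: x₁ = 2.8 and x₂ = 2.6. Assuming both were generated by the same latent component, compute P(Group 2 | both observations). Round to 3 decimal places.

P(component k | x) = π_k·f_k(x) / marginal(x), where marginal(x) = Σ_j π_j·f_j(x).
Since both observations come from the same component, the likelihood for component k is f_k(x₁)·f_k(x₂).
  f_1 = [0.172303] × [0.174303] = 0.0300328
  f_2 = [0.229183] × [0.226923] = 0.0520067
Weight by the priors:
  π_1·f_1 = 0.46 × 0.0300328 = 0.0138151
  π_2·f_2 = 0.54 × 0.0520067 = 0.0280836
Evidence: 0.0138151 + 0.0280836 = 0.0418987
P(Group 2 | x₁,x₂) = 0.0280836 / 0.0418987 ≈ 0.670

0.670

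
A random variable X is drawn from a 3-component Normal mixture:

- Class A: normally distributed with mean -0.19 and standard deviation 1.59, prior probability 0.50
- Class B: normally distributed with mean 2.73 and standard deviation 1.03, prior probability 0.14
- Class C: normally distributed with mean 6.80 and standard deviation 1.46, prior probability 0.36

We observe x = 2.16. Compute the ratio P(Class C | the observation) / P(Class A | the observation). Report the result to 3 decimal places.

Posterior odds = (π_i f_i(x)) / (π_j f_j(x)); the normalising sum cancels.
Normal densities:
  p_A = (1/(1.59·√(2π)))·exp(−(2.16−-0.19)²/(2·1.59²)) = 0.250907·exp(-1.09222) = 0.0841717
  p_B = (1/(1.03·√(2π)))·exp(−(2.16−2.73)²/(2·1.03²)) = 0.387323·exp(-0.15312) = 0.332332
  p_C = (1/(1.46·√(2π)))·exp(−(2.16−6.80)²/(2·1.46²)) = 0.273248·exp(-5.05010) = 0.00175116
Posterior odds = (π_C·p_C) / (π_A·p_A) = (0.36·0.00175116) / (0.50·0.0841717) = 0.000630417 / 0.0420859 ≈ 0.015

0.015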